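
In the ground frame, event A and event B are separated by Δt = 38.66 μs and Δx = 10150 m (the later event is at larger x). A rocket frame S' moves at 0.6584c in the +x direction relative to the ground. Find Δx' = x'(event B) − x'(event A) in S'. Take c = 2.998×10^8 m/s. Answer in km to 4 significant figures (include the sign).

γ = 1/√(1 − 0.6584²) = 1.32861
Δx' = γ(Δx − vΔt) = 1.32861 × (10150 m − 0.6584×(2.998×10^8 m/s)×38.66×10^-6 s)
= 1.32861 × (2518.97 m) = 3.347 km

Δx' ≈ 3.347 km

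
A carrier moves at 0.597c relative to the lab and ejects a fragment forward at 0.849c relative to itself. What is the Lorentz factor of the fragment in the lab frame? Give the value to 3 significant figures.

u_lab = (0.849 + 0.597)/(1 + 0.849×0.597) = 1.446/1.50685 = 0.959616
γ = 1/√(1 − 0.959616²) = 3.55

γ ≈ 3.55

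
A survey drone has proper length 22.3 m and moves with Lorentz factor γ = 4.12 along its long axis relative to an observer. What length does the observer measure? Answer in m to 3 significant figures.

γ = 4.12 (given)
Length contraction: L = L₀/γ = 22.3/4.12 = 5.41 m

L ≈ 5.41 m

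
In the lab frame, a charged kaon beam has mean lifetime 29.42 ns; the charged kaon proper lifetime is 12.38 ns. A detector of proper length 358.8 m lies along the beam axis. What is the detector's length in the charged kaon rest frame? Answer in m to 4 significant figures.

Time dilation ⇒ γ = Δt/τ₀ = 29.42/12.38 = 2.37641
Length contraction: L = L₀/γ = 358.8/2.37641 = 151.0 m

L ≈ 151.0 m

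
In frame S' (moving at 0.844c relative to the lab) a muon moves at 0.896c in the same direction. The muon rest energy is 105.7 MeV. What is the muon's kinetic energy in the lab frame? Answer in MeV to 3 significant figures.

K ≈ 674 MeV

u_lab = (0.896 + 0.844)/(1 + 0.896×0.844) = 0.990762
γ = 1/√(1 − 0.990762²) = 7.3740
K = (γ − 1)m₀c² = (7.3740 − 1) × 105.7 = 6.3740 × 105.7 = 674 MeV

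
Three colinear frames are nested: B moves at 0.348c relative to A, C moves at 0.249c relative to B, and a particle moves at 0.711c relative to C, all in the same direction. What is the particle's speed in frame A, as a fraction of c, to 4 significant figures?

u ≈ 0.9064c

Compose boost 2: (0.249 + 0.348)/(1 + 0.249×0.348) = 0.5970/1.08665 = 0.549394
Compose boost 3: (0.711 + 0.549394)/(1 + 0.711×0.549394) = 1.26039/1.39062 = 0.9064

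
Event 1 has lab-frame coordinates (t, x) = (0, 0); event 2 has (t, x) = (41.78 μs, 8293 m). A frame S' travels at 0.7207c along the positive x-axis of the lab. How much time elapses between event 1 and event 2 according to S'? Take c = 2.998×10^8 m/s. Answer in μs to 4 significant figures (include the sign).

Δt' ≈ 31.51 μs

γ = 1/√(1 − 0.7207²) = 1.44249
Δt' = γ(Δt − vΔx/c²) = 1.44249 × (41.78 μs − 0.7207×8293 m / (2.998×10^8 m/s))
= 1.44249 × (21.8442 μs) = 31.51 μs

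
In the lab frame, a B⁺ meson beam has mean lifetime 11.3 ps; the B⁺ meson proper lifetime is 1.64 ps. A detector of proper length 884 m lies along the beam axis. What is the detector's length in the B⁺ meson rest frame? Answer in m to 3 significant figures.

L ≈ 128 m

Time dilation ⇒ γ = Δt/τ₀ = 11.3/1.64 = 6.8902
Length contraction: L = L₀/γ = 884/6.8902 = 128 m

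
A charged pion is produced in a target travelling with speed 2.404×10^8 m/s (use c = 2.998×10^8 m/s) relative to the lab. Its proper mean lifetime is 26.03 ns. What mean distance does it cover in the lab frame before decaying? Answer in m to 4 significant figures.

β = v/c = 2.404×10^8 / 2.998×10^8 = 0.801868
γ = 1/√(1 − 0.801868²) = 1.67364
Dilated lifetime: Δt = γτ₀ = 1.67364 × 26.03 ns = 43.5648 ns
d = vΔt = 0.801868c × 43.5648 ns = 2.40400×10^8 m/s × 4.35648×10^-8 s = 10.47 m

d ≈ 10.47 m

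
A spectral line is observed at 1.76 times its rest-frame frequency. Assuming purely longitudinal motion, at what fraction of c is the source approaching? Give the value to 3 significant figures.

β ≈ 0.512

f_obs/f_src = √((1+β)/(1−β)) = 1.76  ⇒  (1+β)/(1−β) = 3.0976
β = |1 − D²|/(1 + D²) = |1 − 3.0976|/(1 + 3.0976) = 0.512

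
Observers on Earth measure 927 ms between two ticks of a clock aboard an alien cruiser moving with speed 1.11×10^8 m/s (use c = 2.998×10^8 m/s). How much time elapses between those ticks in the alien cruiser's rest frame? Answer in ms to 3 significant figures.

τ₀ ≈ 861 ms

β = v/c = 1.11×10^8 / 2.998×10^8 = 0.37025
γ = 1/√(1 − 0.37025²) = 1.0765
Proper time: τ₀ = Δt/γ = 927/1.0765 = 861 ms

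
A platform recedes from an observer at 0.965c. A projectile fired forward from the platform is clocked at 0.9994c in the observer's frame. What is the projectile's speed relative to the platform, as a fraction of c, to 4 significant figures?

Inverse velocity addition: u' = (u − v)/(1 − uv/c²)
= (0.9994 − 0.965)/(1 − 0.9994×0.965) = 0.03440/0.0355790 = 0.9669

u' ≈ 0.9669c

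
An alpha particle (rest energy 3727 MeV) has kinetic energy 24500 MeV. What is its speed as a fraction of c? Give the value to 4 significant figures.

β ≈ 0.9912

γ = 1 + K/(m₀c²) = 1 + 24500/3727 = 7.57365
β = √(1 − 1/γ²) = 0.9912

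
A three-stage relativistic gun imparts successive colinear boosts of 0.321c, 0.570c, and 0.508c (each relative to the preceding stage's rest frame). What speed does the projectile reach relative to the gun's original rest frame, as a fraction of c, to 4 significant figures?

Compose boost 2: (0.570 + 0.321)/(1 + 0.570×0.321) = 0.8910/1.18297 = 0.753189
Compose boost 3: (0.508 + 0.753189)/(1 + 0.508×0.753189) = 1.26119/1.38262 = 0.9122

u ≈ 0.9122c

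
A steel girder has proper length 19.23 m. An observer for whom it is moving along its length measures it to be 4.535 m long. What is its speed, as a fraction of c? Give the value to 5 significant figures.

γ = L₀/L = 19.23/4.535 = 4.240353
β = √(1 − 1/γ²) = 0.97179

β ≈ 0.97179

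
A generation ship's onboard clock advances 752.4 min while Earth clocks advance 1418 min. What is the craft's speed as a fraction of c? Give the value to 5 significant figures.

γ = Δt/τ₀ = 1418/752.4 = 1.884636
β = √(1 − 1/γ²) = √(1 − 1/1.884636²) = 0.84762

β ≈ 0.84762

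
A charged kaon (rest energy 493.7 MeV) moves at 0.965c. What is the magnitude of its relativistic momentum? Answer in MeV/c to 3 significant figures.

p ≈ 1820 MeV/c

γ = 1/√(1 − 0.965²) = 3.8132
p = γβm₀c = 3.8132 × 0.965 × 493.7 MeV/c = 1820 MeV/c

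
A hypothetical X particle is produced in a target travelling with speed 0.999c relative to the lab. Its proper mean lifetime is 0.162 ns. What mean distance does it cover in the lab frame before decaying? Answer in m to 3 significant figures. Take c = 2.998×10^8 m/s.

γ = 1/√(1 − 0.999²) = 22.366
Dilated lifetime: Δt = γτ₀ = 22.366 × 0.162 ns = 3.6233 ns
d = vΔt = 0.999c × 3.6233 ns = 2.9950×10^8 m/s × 3.6233×10^-9 s = 1.09 m

d ≈ 1.09 m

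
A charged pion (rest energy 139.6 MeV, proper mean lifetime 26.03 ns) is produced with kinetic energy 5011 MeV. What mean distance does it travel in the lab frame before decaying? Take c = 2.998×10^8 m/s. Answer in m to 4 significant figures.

γ = 1 + K/(m₀c²) = 1 + 5011/139.6 = 36.8954
β = √(1 − 1/γ²) = 0.999633
Dilated lifetime: γτ₀ = 36.8954 × 26.03 ns = 960.388 ns
d = βc·γτ₀ = 0.999633 × (2.998×10^8 m/s) × 9.60388×10^-7 s = 287.8 m

d ≈ 287.8 m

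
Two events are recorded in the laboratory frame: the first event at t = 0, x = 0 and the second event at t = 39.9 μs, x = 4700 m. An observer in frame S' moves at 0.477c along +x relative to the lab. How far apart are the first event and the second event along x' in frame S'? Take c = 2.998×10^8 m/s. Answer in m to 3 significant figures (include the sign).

γ = 1/√(1 − 0.477²) = 1.1378
Δx' = γ(Δx − vΔt) = 1.1378 × (4700 m − 0.477×(2.998×10^8 m/s)×39.9×10^-6 s)
= 1.1378 × (-1005.9 m) = -1140 m

Δx' ≈ -1140 m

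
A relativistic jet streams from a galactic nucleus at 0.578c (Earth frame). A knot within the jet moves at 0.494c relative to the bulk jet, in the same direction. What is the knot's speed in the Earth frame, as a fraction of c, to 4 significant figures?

Relativistic velocity addition: u = (u' + v)/(1 + u'v/c²)
= (0.494 + 0.578)/(1 + 0.494×0.578) = 1.072/1.28553 = 0.8339

u ≈ 0.8339c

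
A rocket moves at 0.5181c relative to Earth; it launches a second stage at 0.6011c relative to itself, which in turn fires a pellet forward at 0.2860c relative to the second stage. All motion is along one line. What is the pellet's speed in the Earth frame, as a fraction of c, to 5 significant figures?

Compose boost 2: (0.6011 + 0.5181)/(1 + 0.6011×0.5181) = 1.1192/1.311430 = 0.8534196
Compose boost 3: (0.2860 + 0.8534196)/(1 + 0.2860×0.8534196) = 1.139420/1.244078 = 0.91587

u ≈ 0.91587c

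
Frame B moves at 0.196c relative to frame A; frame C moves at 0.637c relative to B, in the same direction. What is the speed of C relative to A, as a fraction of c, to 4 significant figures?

Compose boost 2: (0.637 + 0.196)/(1 + 0.637×0.196) = 0.8330/1.12485 = 0.7405

u ≈ 0.7405c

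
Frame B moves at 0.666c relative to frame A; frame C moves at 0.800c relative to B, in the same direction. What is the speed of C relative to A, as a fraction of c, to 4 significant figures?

u ≈ 0.9564c

Compose boost 2: (0.800 + 0.666)/(1 + 0.800×0.666) = 1.466/1.53280 = 0.9564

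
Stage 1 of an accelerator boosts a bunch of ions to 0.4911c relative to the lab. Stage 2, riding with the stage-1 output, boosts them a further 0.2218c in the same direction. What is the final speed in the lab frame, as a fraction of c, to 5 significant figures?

u ≈ 0.64287c

Compose boost 2: (0.2218 + 0.4911)/(1 + 0.2218×0.4911) = 0.71290/1.108926 = 0.64287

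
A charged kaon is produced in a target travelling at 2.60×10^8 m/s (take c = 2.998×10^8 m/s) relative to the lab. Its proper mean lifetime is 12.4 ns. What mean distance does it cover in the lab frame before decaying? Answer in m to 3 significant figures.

d ≈ 6.48 m

β = v/c = 2.60×10^8 / 2.998×10^8 = 0.86724
γ = 1/√(1 − 0.86724²) = 2.0085
Dilated lifetime: Δt = γτ₀ = 2.0085 × 12.4 ns = 24.906 ns
d = vΔt = 0.86724c × 24.906 ns = 2.6000×10^8 m/s × 2.4906×10^-8 s = 6.48 m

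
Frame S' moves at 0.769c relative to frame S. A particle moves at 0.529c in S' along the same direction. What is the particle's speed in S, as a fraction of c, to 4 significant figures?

u ≈ 0.9227c

Relativistic velocity addition: u = (u' + v)/(1 + u'v/c²)
= (0.529 + 0.769)/(1 + 0.529×0.769) = 1.298/1.40680 = 0.9227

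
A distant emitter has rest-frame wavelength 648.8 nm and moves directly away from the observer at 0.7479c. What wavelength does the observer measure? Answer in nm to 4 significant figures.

λ_obs ≈ 1708 nm

Relativistic Doppler: λ_obs = λ_src √((1+β)/(1−β))
= 648.8 × √(1.74790/0.252100) = 648.8 × 2.63313 = 1708 nm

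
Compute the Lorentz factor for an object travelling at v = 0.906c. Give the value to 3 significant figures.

γ = 1/√(1 − β²) = 1/√(1 − 0.906²) = 1/√(0.17916) = 2.36

γ ≈ 2.36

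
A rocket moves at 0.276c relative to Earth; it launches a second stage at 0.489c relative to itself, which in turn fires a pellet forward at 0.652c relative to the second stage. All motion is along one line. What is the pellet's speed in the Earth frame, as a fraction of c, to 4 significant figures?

Compose boost 2: (0.489 + 0.276)/(1 + 0.489×0.276) = 0.7650/1.13496 = 0.674030
Compose boost 3: (0.652 + 0.674030)/(1 + 0.652×0.674030) = 1.32603/1.43947 = 0.9212

u ≈ 0.9212c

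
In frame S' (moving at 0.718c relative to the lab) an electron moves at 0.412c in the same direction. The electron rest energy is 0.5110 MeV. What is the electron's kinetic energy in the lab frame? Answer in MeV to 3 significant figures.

u_lab = (0.412 + 0.718)/(1 + 0.412×0.718) = 0.872037
γ = 1/√(1 − 0.872037²) = 2.0432
K = (γ − 1)m₀c² = (2.0432 − 1) × 0.5110 = 1.0432 × 0.5110 = 0.533 MeV

K ≈ 0.533 MeV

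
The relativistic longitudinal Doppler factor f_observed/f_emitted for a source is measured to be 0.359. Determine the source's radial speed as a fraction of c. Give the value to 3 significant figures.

f_obs/f_src = √((1−β)/(1+β)) = 0.359  ⇒  (1−β)/(1+β) = 0.12888
β = |1 − D²|/(1 + D²) = |1 − 0.12888|/(1 + 0.12888) = 0.772

β ≈ 0.772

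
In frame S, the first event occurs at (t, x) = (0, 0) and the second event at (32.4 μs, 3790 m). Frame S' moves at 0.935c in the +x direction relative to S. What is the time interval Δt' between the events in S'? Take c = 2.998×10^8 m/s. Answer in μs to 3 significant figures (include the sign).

γ = 1/√(1 − 0.935²) = 2.8197
Δt' = γ(Δt − vΔx/c²) = 2.8197 × (32.4 μs − 0.935×3790 m / (2.998×10^8 m/s))
= 2.8197 × (20.580 μs) = 58.0 μs

Δt' ≈ 58.0 μs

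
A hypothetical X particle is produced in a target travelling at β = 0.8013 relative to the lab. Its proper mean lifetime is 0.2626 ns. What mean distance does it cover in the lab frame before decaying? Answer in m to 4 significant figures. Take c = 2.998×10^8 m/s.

d ≈ 0.1054 m

γ = 1/√(1 − 0.8013²) = 1.67151
Dilated lifetime: Δt = γτ₀ = 1.67151 × 0.2626 ns = 0.438938 ns
d = vΔt = 0.8013c × 0.438938 ns = 2.40230×10^8 m/s × 4.38938×10^-10 s = 0.1054 m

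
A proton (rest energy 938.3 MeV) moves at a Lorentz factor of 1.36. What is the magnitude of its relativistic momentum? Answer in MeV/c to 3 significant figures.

β = √(1 − 1/γ²) = √(1 − 1/1.36²) = 0.67775
p = γβm₀c = 1.36 × 0.67775 × 938.3 MeV/c = 865 MeV/c

p ≈ 865 MeV/c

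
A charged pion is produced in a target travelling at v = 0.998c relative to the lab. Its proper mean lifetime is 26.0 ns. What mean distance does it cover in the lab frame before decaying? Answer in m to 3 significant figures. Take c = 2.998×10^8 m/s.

d ≈ 123 m

γ = 1/√(1 − 0.998²) = 15.819
Dilated lifetime: Δt = γτ₀ = 15.819 × 26.0 ns = 411.30 ns
d = vΔt = 0.998c × 411.30 ns = 2.9920×10^8 m/s × 4.1130×10^-7 s = 123 m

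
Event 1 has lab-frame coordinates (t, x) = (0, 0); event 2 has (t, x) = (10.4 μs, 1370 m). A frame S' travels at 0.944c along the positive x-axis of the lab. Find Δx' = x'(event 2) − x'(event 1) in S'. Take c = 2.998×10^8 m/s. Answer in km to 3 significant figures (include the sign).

Δx' ≈ -4.77 km

γ = 1/√(1 − 0.944²) = 3.0308
Δx' = γ(Δx − vΔt) = 3.0308 × (1370 m − 0.944×(2.998×10^8 m/s)×10.4×10^-6 s)
= 3.0308 × (-1573.3 m) = -4.77 km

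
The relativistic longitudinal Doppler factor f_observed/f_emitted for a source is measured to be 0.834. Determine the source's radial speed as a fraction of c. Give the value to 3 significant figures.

f_obs/f_src = √((1−β)/(1+β)) = 0.834  ⇒  (1−β)/(1+β) = 0.69556
β = |1 − D²|/(1 + D²) = |1 − 0.69556|/(1 + 0.69556) = 0.180

β ≈ 0.180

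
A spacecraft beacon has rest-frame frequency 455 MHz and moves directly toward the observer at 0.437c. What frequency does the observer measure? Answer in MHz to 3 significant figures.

Relativistic Doppler: f_obs = f_src √((1+β)/(1−β))
= 455 × √(1.4370/0.56300) = 455 × 1.5976 = 727 MHz

f_obs ≈ 727 MHz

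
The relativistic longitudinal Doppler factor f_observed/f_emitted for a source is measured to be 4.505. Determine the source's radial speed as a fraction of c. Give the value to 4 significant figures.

f_obs/f_src = √((1+β)/(1−β)) = 4.505  ⇒  (1+β)/(1−β) = 20.2950
β = |1 − D²|/(1 + D²) = |1 − 20.2950|/(1 + 20.2950) = 0.9061

β ≈ 0.9061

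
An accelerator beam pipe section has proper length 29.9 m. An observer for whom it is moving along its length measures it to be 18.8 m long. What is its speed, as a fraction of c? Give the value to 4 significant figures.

γ = L₀/L = 29.9/18.8 = 1.59043
β = √(1 − 1/γ²) = 0.7776

β ≈ 0.7776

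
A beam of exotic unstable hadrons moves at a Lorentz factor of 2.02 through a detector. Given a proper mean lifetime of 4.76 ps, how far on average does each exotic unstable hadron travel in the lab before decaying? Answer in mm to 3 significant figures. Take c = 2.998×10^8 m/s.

d ≈ 2.50 mm

β = √(1 − 1/γ²) = √(1 − 1/2.02²) = 0.86886
Dilated lifetime: Δt = γτ₀ = 2.02 × 4.76 ps = 9.6152 ps
d = vΔt = 0.86886c × 9.6152 ps = 2.6049×10^8 m/s × 9.6152×10^-12 s = 2.50 mm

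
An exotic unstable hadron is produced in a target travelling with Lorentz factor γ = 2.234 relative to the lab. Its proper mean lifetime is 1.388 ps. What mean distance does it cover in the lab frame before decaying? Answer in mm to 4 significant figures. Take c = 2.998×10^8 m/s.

d ≈ 0.8313 mm

β = √(1 − 1/γ²) = √(1 − 1/2.234²) = 0.894220
Dilated lifetime: Δt = γτ₀ = 2.234 × 1.388 ps = 3.10079 ps
d = vΔt = 0.894220c × 3.10079 ps = 2.68087×10^8 m/s × 3.10079×10^-12 s = 0.8313 mm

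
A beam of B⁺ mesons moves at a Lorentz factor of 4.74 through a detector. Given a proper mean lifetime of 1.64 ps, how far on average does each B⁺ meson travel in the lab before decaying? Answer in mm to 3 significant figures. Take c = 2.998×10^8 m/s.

β = √(1 − 1/γ²) = √(1 − 1/4.74²) = 0.97749
Dilated lifetime: Δt = γτ₀ = 4.74 × 1.64 ps = 7.7736 ps
d = vΔt = 0.97749c × 7.7736 ps = 2.9305×10^8 m/s × 7.7736×10^-12 s = 2.28 mm

d ≈ 2.28 mm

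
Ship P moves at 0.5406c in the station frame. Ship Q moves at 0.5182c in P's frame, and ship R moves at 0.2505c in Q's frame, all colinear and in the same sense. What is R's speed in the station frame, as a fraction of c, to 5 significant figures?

Compose boost 2: (0.5182 + 0.5406)/(1 + 0.5182×0.5406) = 1.0588/1.280139 = 0.8270977
Compose boost 3: (0.2505 + 0.8270977)/(1 + 0.2505×0.8270977) = 1.077598/1.207188 = 0.89265

u ≈ 0.89265c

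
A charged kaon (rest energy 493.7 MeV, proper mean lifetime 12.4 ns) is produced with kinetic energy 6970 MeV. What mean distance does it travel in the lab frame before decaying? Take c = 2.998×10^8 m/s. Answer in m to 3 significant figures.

γ = 1 + K/(m₀c²) = 1 + 6970/493.7 = 15.118
β = √(1 − 1/γ²) = 0.99781
Dilated lifetime: γτ₀ = 15.118 × 12.4 ns = 187.46 ns
d = βc·γτ₀ = 0.99781 × (2.998×10^8 m/s) × 1.8746×10^-7 s = 56.1 m

d ≈ 56.1 m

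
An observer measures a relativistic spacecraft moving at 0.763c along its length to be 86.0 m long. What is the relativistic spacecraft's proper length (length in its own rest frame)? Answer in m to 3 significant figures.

γ = 1/√(1 − 0.763²) = 1.5470
L₀ = γL = 1.5470 × 86.0 = 133 m

L₀ ≈ 133 m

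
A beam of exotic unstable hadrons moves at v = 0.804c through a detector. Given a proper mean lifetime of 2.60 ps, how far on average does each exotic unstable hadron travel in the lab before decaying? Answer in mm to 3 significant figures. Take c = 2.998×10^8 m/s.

γ = 1/√(1 − 0.804²) = 1.6817
Dilated lifetime: Δt = γτ₀ = 1.6817 × 2.60 ps = 4.3725 ps
d = vΔt = 0.804c × 4.3725 ps = 2.4104×10^8 m/s × 4.3725×10^-12 s = 1.05 mm

d ≈ 1.05 mm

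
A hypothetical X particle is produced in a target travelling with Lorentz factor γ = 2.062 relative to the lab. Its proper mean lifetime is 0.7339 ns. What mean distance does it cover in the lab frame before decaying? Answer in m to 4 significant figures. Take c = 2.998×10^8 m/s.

β = √(1 − 1/γ²) = √(1 − 1/2.062²) = 0.874533
Dilated lifetime: Δt = γτ₀ = 2.062 × 0.7339 ns = 1.51330 ns
d = vΔt = 0.874533c × 1.51330 ns = 2.62185×10^8 m/s × 1.51330×10^-9 s = 0.3968 m

d ≈ 0.3968 m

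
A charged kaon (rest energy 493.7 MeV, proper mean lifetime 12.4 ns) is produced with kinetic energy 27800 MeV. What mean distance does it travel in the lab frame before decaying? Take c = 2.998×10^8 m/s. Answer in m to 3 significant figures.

γ = 1 + K/(m₀c²) = 1 + 27800/493.7 = 57.309
β = √(1 − 1/γ²) = 0.99985
Dilated lifetime: γτ₀ = 57.309 × 12.4 ns = 710.64 ns
d = βc·γτ₀ = 0.99985 × (2.998×10^8 m/s) × 7.1064×10^-7 s = 213 m

d ≈ 213 m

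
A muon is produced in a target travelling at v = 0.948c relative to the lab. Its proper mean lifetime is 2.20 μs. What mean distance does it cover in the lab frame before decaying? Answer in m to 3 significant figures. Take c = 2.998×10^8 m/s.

d ≈ 1960 m

γ = 1/√(1 − 0.948²) = 3.1420
Dilated lifetime: Δt = γτ₀ = 3.1420 × 2.20 μs = 6.9124 μs
d = vΔt = 0.948c × 6.9124 μs = 2.8421×10^8 m/s × 6.9124×10^-6 s = 1960 m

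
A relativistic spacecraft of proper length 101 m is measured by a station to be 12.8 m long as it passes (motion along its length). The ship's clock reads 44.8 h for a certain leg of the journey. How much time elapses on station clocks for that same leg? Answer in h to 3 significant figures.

Δt ≈ 354 h

Length contraction ⇒ γ = L₀/L = 101/12.8 = 7.8906
Time dilation: Δt = γτ₀ = 7.8906 × 44.8 h = 354 h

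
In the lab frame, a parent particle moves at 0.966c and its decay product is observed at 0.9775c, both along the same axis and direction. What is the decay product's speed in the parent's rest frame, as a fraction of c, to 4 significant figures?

u' ≈ 0.2063c

Inverse velocity addition: u' = (u − v)/(1 − uv/c²)
= (0.9775 − 0.966)/(1 − 0.9775×0.966) = 0.01150/0.0557350 = 0.2063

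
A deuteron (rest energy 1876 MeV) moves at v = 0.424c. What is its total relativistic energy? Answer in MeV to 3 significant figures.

γ = 1/√(1 − 0.424²) = 1.1042
E = γm₀c² = 1.1042 × 1876 MeV = 2070 MeV

E ≈ 2070 MeV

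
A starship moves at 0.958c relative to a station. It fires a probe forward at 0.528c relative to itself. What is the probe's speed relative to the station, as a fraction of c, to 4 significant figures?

Relativistic velocity addition: u = (u' + v)/(1 + u'v/c²)
= (0.528 + 0.958)/(1 + 0.528×0.958) = 1.486/1.50582 = 0.9868

u ≈ 0.9868c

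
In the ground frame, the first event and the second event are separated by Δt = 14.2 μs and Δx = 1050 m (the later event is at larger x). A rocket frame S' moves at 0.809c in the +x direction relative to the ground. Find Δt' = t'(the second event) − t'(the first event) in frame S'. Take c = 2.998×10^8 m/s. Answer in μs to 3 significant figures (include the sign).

Δt' ≈ 19.3 μs

γ = 1/√(1 − 0.809²) = 1.7012
Δt' = γ(Δt − vΔx/c²) = 1.7012 × (14.2 μs − 0.809×1050 m / (2.998×10^8 m/s))
= 1.7012 × (11.367 μs) = 19.3 μs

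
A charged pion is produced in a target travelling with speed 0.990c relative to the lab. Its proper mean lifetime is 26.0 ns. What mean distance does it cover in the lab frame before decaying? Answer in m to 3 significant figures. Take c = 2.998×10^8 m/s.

d ≈ 54.7 m

γ = 1/√(1 − 0.990²) = 7.0888
Dilated lifetime: Δt = γτ₀ = 7.0888 × 26.0 ns = 184.31 ns
d = vΔt = 0.990c × 184.31 ns = 2.9680×10^8 m/s × 1.8431×10^-7 s = 54.7 m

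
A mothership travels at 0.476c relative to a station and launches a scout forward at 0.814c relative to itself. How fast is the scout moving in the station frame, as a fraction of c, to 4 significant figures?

u ≈ 0.9298c

Compose boost 2: (0.814 + 0.476)/(1 + 0.814×0.476) = 1.290/1.38746 = 0.9298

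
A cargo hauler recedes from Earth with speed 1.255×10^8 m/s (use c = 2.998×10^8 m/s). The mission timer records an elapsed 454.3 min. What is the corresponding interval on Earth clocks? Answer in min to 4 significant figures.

Δt ≈ 500.2 min

β = v/c = 1.255×10^8 / 2.998×10^8 = 0.418612
γ = 1/√(1 − 0.418612²) = 1.10112
Time dilation: Δt = γτ₀ = 1.10112 × 454.3 min = 500.2 min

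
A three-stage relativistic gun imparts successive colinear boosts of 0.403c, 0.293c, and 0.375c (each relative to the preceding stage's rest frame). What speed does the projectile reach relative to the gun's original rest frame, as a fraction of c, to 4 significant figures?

Compose boost 2: (0.293 + 0.403)/(1 + 0.293×0.403) = 0.6960/1.11808 = 0.622496
Compose boost 3: (0.375 + 0.622496)/(1 + 0.375×0.622496) = 0.997496/1.23344 = 0.8087

u ≈ 0.8087c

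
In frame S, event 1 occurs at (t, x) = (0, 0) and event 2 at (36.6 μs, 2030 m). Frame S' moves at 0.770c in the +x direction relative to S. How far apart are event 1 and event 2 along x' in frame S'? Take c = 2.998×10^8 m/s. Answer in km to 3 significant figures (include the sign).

γ = 1/√(1 − 0.770²) = 1.5673
Δx' = γ(Δx − vΔt) = 1.5673 × (2030 m − 0.770×(2.998×10^8 m/s)×36.6×10^-6 s)
= 1.5673 × (-6419.0 m) = -10.1 km

Δx' ≈ -10.1 km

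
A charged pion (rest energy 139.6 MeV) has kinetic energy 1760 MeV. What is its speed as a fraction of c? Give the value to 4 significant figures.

β ≈ 0.9973

γ = 1 + K/(m₀c²) = 1 + 1760/139.6 = 13.6074
β = √(1 − 1/γ²) = 0.9973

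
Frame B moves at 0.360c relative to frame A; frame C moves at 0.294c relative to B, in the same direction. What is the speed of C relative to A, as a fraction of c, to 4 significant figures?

Compose boost 2: (0.294 + 0.360)/(1 + 0.294×0.360) = 0.6540/1.10584 = 0.5914

u ≈ 0.5914c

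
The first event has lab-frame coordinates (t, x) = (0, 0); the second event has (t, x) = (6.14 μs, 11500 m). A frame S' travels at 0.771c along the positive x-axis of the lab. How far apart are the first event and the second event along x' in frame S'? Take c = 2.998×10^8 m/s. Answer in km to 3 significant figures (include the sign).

γ = 1/√(1 − 0.771²) = 1.5703
Δx' = γ(Δx − vΔt) = 1.5703 × (11500 m − 0.771×(2.998×10^8 m/s)×6.14×10^-6 s)
= 1.5703 × (10081 m) = 15.8 km

Δx' ≈ 15.8 km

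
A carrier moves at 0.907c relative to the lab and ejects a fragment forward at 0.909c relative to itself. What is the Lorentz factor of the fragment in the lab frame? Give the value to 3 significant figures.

γ ≈ 10.4

u_lab = (0.909 + 0.907)/(1 + 0.909×0.907) = 1.816/1.82446 = 0.995361
γ = 1/√(1 − 0.995361²) = 10.4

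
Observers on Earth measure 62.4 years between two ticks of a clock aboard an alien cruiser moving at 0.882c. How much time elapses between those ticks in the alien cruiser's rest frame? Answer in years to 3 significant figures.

τ₀ ≈ 29.4 years

γ = 1/√(1 − 0.882²) = 2.1220
Proper time: τ₀ = Δt/γ = 62.4/2.1220 = 29.4 years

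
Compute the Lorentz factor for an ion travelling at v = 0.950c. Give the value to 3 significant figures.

γ ≈ 3.20

γ = 1/√(1 − β²) = 1/√(1 − 0.950²) = 1/√(0.097500) = 3.20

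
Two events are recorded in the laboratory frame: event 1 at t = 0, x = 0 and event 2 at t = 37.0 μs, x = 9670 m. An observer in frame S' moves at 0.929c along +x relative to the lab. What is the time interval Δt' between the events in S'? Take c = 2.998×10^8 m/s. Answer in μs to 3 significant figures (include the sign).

Δt' ≈ 19.0 μs

γ = 1/√(1 − 0.929²) = 2.7021
Δt' = γ(Δt − vΔx/c²) = 2.7021 × (37.0 μs − 0.929×9670 m / (2.998×10^8 m/s))
= 2.7021 × (7.0353 μs) = 19.0 μs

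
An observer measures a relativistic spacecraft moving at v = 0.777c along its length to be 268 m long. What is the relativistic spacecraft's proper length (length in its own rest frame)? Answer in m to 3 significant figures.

L₀ ≈ 426 m

γ = 1/√(1 − 0.777²) = 1.5886
L₀ = γL = 1.5886 × 268 = 426 m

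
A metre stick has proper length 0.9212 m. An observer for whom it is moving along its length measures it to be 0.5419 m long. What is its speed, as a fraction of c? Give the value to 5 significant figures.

γ = L₀/L = 0.9212/0.5419 = 1.699945
β = √(1 − 1/γ²) = 0.80868

β ≈ 0.80868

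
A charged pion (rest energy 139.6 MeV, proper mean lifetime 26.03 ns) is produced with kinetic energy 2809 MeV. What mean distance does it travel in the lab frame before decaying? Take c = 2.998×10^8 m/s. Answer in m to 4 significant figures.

d ≈ 164.6 m

γ = 1 + K/(m₀c²) = 1 + 2809/139.6 = 21.1218
β = √(1 − 1/γ²) = 0.998879
Dilated lifetime: γτ₀ = 21.1218 × 26.03 ns = 549.800 ns
d = βc·γτ₀ = 0.998879 × (2.998×10^8 m/s) × 5.49800×10^-7 s = 164.6 m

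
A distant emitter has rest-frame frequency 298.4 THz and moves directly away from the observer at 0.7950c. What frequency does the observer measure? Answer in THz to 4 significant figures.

Relativistic Doppler: f_obs = f_src √((1−β)/(1+β))
= 298.4 × √(0.205000/1.79500) = 298.4 × 0.337944 = 100.8 THz

f_obs ≈ 100.8 THz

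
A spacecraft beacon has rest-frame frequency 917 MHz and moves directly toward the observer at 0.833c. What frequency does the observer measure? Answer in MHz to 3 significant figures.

f_obs ≈ 3040 MHz

Relativistic Doppler: f_obs = f_src √((1+β)/(1−β))
= 917 × √(1.8330/0.16700) = 917 × 3.3130 = 3040 MHz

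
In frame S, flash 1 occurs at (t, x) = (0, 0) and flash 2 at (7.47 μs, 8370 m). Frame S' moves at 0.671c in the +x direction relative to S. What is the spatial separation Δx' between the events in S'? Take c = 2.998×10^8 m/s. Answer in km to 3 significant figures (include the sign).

Δx' ≈ 9.26 km

γ = 1/√(1 − 0.671²) = 1.3487
Δx' = γ(Δx − vΔt) = 1.3487 × (8370 m − 0.671×(2.998×10^8 m/s)×7.47×10^-6 s)
= 1.3487 × (6867.3 m) = 9.26 km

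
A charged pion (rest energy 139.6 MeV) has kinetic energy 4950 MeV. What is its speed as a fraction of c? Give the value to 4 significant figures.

β ≈ 0.9996

γ = 1 + K/(m₀c²) = 1 + 4950/139.6 = 36.4585
β = √(1 − 1/γ²) = 0.9996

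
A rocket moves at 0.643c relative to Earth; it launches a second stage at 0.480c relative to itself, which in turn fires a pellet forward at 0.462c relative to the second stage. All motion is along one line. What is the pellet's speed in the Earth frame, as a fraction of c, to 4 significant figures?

u ≈ 0.9453c

Compose boost 2: (0.480 + 0.643)/(1 + 0.480×0.643) = 1.123/1.30864 = 0.858143
Compose boost 3: (0.462 + 0.858143)/(1 + 0.462×0.858143) = 1.32014/1.39646 = 0.9453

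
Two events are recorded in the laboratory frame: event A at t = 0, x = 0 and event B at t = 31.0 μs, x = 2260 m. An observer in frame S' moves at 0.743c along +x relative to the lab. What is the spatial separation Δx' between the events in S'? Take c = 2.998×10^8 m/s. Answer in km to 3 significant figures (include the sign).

Δx' ≈ -6.94 km

γ = 1/√(1 − 0.743²) = 1.4941
Δx' = γ(Δx − vΔt) = 1.4941 × (2260 m − 0.743×(2.998×10^8 m/s)×31.0×10^-6 s)
= 1.4941 × (-4645.3 m) = -6.94 km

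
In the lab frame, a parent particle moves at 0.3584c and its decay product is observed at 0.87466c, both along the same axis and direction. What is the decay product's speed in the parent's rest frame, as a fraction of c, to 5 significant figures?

Inverse velocity addition: u' = (u − v)/(1 − uv/c²)
= (0.87466 − 0.3584)/(1 − 0.87466×0.3584) = 0.51626/0.6865219 = 0.75199

u' ≈ 0.75199c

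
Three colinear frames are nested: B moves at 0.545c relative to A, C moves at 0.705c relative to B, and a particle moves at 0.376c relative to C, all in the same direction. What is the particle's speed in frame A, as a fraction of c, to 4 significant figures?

u ≈ 0.9548c

Compose boost 2: (0.705 + 0.545)/(1 + 0.705×0.545) = 1.250/1.38423 = 0.903032
Compose boost 3: (0.376 + 0.903032)/(1 + 0.376×0.903032) = 1.27903/1.33954 = 0.9548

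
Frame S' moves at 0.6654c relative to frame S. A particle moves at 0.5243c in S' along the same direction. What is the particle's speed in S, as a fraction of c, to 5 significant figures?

Relativistic velocity addition: u = (u' + v)/(1 + u'v/c²)
= (0.5243 + 0.6654)/(1 + 0.5243×0.6654) = 1.1897/1.348869 = 0.88200

u ≈ 0.88200c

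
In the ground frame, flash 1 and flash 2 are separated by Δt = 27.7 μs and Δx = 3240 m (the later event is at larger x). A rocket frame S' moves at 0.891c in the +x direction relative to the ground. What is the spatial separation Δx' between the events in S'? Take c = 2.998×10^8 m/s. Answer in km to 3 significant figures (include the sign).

γ = 1/√(1 − 0.891²) = 2.2026
Δx' = γ(Δx − vΔt) = 2.2026 × (3240 m − 0.891×(2.998×10^8 m/s)×27.7×10^-6 s)
= 2.2026 × (-4159.3 m) = -9.16 km

Δx' ≈ -9.16 km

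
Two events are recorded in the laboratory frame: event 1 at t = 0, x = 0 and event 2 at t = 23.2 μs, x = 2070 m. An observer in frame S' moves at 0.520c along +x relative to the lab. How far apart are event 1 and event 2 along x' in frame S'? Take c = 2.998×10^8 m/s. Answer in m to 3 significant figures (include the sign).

γ = 1/√(1 − 0.520²) = 1.1707
Δx' = γ(Δx − vΔt) = 1.1707 × (2070 m − 0.520×(2.998×10^8 m/s)×23.2×10^-6 s)
= 1.1707 × (-1546.8 m) = -1810 m

Δx' ≈ -1810 m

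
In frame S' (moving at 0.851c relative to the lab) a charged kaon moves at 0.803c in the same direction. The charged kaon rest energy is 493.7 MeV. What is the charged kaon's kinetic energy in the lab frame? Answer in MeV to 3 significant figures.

u_lab = (0.803 + 0.851)/(1 + 0.803×0.851) = 0.982563
γ = 1/√(1 − 0.982563²) = 5.3783
K = (γ − 1)m₀c² = (5.3783 − 1) × 493.7 = 4.3783 × 493.7 = 2160 MeV

K ≈ 2160 MeV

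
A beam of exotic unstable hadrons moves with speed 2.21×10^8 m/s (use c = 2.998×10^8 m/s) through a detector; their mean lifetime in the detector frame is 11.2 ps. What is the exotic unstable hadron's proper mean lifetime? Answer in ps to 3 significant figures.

β = v/c = 2.21×10^8 / 2.998×10^8 = 0.73716
γ = 1/√(1 − 0.73716²) = 1.4799
Proper time: τ₀ = Δt/γ = 11.2/1.4799 = 7.57 ps

τ₀ ≈ 7.57 ps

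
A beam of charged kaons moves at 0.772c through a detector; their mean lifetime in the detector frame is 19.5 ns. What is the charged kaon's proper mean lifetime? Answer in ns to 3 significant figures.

τ₀ ≈ 12.4 ns

γ = 1/√(1 − 0.772²) = 1.5733
Proper time: τ₀ = Δt/γ = 19.5/1.5733 = 12.4 ns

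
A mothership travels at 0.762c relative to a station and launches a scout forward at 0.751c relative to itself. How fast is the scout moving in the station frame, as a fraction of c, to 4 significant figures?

u ≈ 0.9623c

Compose boost 2: (0.751 + 0.762)/(1 + 0.751×0.762) = 1.513/1.57226 = 0.9623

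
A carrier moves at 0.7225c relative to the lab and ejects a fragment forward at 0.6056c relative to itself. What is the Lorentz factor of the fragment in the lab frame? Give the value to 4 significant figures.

γ ≈ 2.613

u_lab = (0.6056 + 0.7225)/(1 + 0.6056×0.7225) = 1.3281/1.437546 = 0.9238661
γ = 1/√(1 − 0.9238661²) = 2.613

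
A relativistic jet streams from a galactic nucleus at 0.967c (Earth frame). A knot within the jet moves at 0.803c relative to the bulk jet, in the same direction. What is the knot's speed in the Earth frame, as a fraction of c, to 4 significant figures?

u ≈ 0.9963c

Relativistic velocity addition: u = (u' + v)/(1 + u'v/c²)
= (0.803 + 0.967)/(1 + 0.803×0.967) = 1.770/1.77650 = 0.9963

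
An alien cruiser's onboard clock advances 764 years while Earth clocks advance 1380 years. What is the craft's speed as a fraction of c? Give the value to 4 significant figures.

γ = Δt/τ₀ = 1380/764 = 1.80628
β = √(1 − 1/γ²) = √(1 − 1/1.80628²) = 0.8328

β ≈ 0.8328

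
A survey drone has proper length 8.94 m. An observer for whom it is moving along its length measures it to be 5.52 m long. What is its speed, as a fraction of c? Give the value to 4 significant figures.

γ = L₀/L = 8.94/5.52 = 1.61957
β = √(1 − 1/γ²) = 0.7866

β ≈ 0.7866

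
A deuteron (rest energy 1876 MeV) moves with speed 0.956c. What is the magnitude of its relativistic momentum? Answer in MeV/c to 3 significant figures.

γ = 1/√(1 − 0.956²) = 3.4087
p = γβm₀c = 3.4087 × 0.956 × 1876 MeV/c = 6110 MeV/c

p ≈ 6110 MeV/c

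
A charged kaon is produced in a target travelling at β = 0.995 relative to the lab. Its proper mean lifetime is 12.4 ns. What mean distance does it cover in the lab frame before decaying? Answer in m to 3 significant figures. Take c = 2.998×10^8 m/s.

d ≈ 37.0 m

γ = 1/√(1 − 0.995²) = 10.013
Dilated lifetime: Δt = γτ₀ = 10.013 × 12.4 ns = 124.16 ns
d = vΔt = 0.995c × 124.16 ns = 2.9830×10^8 m/s × 1.2416×10^-7 s = 37.0 m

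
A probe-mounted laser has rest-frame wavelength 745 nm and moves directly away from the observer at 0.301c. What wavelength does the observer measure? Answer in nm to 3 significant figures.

λ_obs ≈ 1020 nm

Relativistic Doppler: λ_obs = λ_src √((1+β)/(1−β))
= 745 × √(1.3010/0.69900) = 745 × 1.3643 = 1020 nm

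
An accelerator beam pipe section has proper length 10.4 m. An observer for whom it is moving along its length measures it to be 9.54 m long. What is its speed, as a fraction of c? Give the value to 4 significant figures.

β ≈ 0.3982

γ = L₀/L = 10.4/9.54 = 1.09015
β = √(1 − 1/γ²) = 0.3982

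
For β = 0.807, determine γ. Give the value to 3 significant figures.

γ = 1/√(1 − β²) = 1/√(1 − 0.807²) = 1/√(0.34875) = 1.69

γ ≈ 1.69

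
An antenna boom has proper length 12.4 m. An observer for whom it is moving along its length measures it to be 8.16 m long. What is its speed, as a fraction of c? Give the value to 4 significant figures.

β ≈ 0.7530

γ = L₀/L = 12.4/8.16 = 1.51961
β = √(1 − 1/γ²) = 0.7530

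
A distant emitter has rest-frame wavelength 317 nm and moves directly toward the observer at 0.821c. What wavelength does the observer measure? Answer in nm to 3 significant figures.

Relativistic Doppler: λ_obs = λ_src √((1−β)/(1+β))
= 317 × √(0.17900/1.8210) = 317 × 0.31352 = 99.4 nm

λ_obs ≈ 99.4 nm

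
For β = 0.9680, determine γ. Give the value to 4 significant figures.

γ ≈ 3.985

γ = 1/√(1 − β²) = 1/√(1 − 0.9680²) = 1/√(0.0629760) = 3.985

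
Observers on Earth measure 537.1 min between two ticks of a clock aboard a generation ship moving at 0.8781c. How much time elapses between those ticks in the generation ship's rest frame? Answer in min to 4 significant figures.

τ₀ ≈ 257.0 min

γ = 1/√(1 − 0.8781²) = 2.08996
Proper time: τ₀ = Δt/γ = 537.1/2.08996 = 257.0 min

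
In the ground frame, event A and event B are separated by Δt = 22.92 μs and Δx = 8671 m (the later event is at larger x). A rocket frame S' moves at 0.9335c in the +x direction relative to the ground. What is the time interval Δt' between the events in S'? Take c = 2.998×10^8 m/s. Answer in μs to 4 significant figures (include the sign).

γ = 1/√(1 − 0.9335²) = 2.78880
Δt' = γ(Δt − vΔx/c²) = 2.78880 × (22.92 μs − 0.9335×8671 m / (2.998×10^8 m/s))
= 2.78880 × (-4.07926 μs) = -11.38 μs

Δt' ≈ -11.38 μs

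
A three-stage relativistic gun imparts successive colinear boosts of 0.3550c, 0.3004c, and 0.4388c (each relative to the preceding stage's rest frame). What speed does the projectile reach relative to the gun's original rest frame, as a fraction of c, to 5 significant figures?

u ≈ 0.81837c

Compose boost 2: (0.3004 + 0.3550)/(1 + 0.3004×0.3550) = 0.65540/1.106642 = 0.5922421
Compose boost 3: (0.4388 + 0.5922421)/(1 + 0.4388×0.5922421) = 1.031042/1.259876 = 0.81837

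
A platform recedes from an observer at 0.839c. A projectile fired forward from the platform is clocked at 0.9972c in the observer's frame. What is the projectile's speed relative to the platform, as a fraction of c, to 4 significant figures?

u' ≈ 0.9685c

Inverse velocity addition: u' = (u − v)/(1 − uv/c²)
= (0.9972 − 0.839)/(1 − 0.9972×0.839) = 0.1582/0.163349 = 0.9685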